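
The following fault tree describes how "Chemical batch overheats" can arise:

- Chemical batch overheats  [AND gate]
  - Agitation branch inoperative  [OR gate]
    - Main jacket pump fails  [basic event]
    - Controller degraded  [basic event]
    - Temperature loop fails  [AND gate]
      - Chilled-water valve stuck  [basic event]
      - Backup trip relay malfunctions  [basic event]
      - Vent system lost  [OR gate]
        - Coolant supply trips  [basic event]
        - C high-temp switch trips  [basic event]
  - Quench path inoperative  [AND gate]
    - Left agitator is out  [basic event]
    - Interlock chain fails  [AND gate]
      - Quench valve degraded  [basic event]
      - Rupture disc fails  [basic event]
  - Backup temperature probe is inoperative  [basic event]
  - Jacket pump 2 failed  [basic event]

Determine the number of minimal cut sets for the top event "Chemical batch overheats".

4

Vent system lost [OR]: union of children's cut sets → 2 cut set(s).
Temperature loop fails [AND]: one cut set from each child combined → 1 × 1 × 2 = 2 cut set(s).
Agitation branch inoperative [OR]: union of children's cut sets → 4 cut set(s).
Interlock chain fails [AND]: one cut set from each child combined → 1 × 1 = 1 cut set(s).
Quench path inoperative [AND]: one cut set from each child combined → 1 × 1 = 1 cut set(s).
Chemical batch overheats [AND]: one cut set from each child combined → 4 × 1 × 1 × 1 = 4 cut set(s).
Minimal cut sets: {Backup temperature probe is inoperative, Jacket pump 2 failed, Left agitator is out, Main jacket pump fails, Quench valve degraded, Rupture disc fails}; {Backup temperature probe is inoperative, Controller degraded, Jacket pump 2 failed, Left agitator is out, Quench valve degraded, Rupture disc fails}; {Backup temperature probe is inoperative, Backup trip relay malfunctions, Chilled-water valve stuck, Coolant supply trips, Jacket pump 2 failed, Left agitator is out, Quench valve degraded, Rupture disc fails}; {Backup temperature probe is inoperative, Backup trip relay malfunctions, C high-temp switch trips, Chilled-water valve stuck, Jacket pump 2 failed, Left agitator is out, Quench valve degraded, Rupture disc fails}.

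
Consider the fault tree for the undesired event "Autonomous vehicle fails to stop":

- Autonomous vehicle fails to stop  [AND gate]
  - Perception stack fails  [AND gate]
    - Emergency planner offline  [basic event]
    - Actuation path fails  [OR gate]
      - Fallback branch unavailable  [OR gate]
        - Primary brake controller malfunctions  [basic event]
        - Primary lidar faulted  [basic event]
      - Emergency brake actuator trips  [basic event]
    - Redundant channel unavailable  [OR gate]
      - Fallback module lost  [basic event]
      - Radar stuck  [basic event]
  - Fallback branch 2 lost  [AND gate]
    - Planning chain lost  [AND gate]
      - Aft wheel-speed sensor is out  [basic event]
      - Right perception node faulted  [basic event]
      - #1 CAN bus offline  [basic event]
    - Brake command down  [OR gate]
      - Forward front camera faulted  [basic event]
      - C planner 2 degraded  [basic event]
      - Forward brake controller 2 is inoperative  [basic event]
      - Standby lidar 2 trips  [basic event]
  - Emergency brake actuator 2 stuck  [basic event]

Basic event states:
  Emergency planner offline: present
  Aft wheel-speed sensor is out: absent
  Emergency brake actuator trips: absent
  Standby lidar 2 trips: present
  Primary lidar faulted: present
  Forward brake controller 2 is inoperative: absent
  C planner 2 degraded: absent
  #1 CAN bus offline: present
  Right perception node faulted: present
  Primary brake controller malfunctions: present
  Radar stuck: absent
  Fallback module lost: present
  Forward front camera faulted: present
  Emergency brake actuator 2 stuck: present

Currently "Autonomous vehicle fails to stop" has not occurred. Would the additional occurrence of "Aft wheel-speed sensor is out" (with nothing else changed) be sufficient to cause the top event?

Yes

Counterfactual: set "Aft wheel-speed sensor is out" to occurred.
Fallback branch unavailable [OR]: Primary brake controller malfunctions=occurs, Primary lidar faulted=occurs → at least one input occurs → occurs.
Actuation path fails [OR]: Fallback branch unavailable=occurs, Emergency brake actuator trips=not → at least one input occurs → occurs.
Redundant channel unavailable [OR]: Fallback module lost=occurs, Radar stuck=not → at least one input occurs → occurs.
Perception stack fails [AND]: Emergency planner offline=occurs, Actuation path fails=occurs, Redundant channel unavailable=occurs → all inputs occur → occurs.
Planning chain lost [AND]: Aft wheel-speed sensor is out=occurs, Right perception node faulted=occurs, #1 CAN bus offline=occurs → all inputs occur → occurs.
Brake command down [OR]: Forward front camera faulted=occurs, C planner 2 degraded=not, Forward brake controller 2 is inoperative=not, Standby lidar 2 trips=occurs → at least one input occurs → occurs.
Fallback branch 2 lost [AND]: Planning chain lost=occurs, Brake command down=occurs → all inputs occur → occurs.
Autonomous vehicle fails to stop [AND]: Perception stack fails=occurs, Fallback branch 2 lost=occurs, Emergency brake actuator 2 stuck=occurs → all inputs occur → occurs.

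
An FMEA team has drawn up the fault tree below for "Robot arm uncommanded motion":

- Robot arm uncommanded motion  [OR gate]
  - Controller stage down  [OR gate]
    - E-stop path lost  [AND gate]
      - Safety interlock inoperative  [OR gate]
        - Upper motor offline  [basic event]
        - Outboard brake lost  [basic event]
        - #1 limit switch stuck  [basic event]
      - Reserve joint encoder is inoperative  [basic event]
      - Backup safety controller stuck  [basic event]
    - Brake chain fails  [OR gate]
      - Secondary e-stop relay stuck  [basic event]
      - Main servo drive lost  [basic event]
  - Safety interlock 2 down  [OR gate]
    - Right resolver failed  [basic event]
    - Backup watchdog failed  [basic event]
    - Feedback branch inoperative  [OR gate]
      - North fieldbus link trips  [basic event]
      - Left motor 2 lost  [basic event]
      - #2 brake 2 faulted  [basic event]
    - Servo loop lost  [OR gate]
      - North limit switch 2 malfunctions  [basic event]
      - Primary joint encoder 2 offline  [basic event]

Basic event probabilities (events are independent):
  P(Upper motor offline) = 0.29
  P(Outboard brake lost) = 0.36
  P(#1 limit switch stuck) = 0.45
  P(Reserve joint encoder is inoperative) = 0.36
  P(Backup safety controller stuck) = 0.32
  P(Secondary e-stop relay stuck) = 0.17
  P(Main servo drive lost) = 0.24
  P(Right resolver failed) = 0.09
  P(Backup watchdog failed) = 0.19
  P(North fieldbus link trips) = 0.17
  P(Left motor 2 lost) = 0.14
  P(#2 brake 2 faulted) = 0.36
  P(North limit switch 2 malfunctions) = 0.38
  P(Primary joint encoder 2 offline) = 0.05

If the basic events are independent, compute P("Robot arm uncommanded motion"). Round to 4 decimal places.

P(Safety interlock inoperative) [OR] = 1 − (1−0.29) × (1−0.36) × (1−0.45) = 0.750080
P(E-stop path lost) [AND] = 0.750080 × 0.36 × 0.32 = 0.086409
P(Brake chain fails) [OR] = 1 − (1−0.17) × (1−0.24) = 0.369200
P(Controller stage down) [OR] = 1 − (1−0.086409) × (1−0.369200) = 0.423707
P(Feedback branch inoperative) [OR] = 1 − (1−0.17) × (1−0.14) × (1−0.36) = 0.543168
P(Servo loop lost) [OR] = 1 − (1−0.38) × (1−0.05) = 0.411000
P(Safety interlock 2 down) [OR] = 1 − (1−0.09) × (1−0.19) × (1−0.543168) × (1−0.411000) = 0.801666
P(Robot arm uncommanded motion) [OR] = 1 − (1−0.423707) × (1−0.801666) = 0.885702
Rounded to 4 decimal places: P(Robot arm uncommanded motion) ≈ 0.8857.

0.8857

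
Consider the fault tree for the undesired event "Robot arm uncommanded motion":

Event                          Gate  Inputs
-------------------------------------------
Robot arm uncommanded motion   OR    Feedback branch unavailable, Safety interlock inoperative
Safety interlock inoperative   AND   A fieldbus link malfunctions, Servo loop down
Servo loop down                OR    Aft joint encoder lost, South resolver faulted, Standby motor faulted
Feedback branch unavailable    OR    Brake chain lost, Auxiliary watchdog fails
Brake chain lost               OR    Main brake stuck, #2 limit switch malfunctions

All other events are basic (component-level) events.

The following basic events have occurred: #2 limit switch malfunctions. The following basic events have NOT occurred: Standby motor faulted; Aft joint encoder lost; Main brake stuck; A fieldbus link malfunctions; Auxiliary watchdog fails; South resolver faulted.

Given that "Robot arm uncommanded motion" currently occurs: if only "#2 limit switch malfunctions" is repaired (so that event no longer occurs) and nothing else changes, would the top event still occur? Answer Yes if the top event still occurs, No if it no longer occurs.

Counterfactual: set "#2 limit switch malfunctions" to not occurred.
Brake chain lost [OR]: Main brake stuck=not, #2 limit switch malfunctions=not → no input occurs → does not occur.
Feedback branch unavailable [OR]: Brake chain lost=not, Auxiliary watchdog fails=not → no input occurs → does not occur.
Servo loop down [OR]: Aft joint encoder lost=not, South resolver faulted=not, Standby motor faulted=not → no input occurs → does not occur.
Safety interlock inoperative [AND]: A fieldbus link malfunctions=not, Servo loop down=not → not all inputs occur → does not occur.
Robot arm uncommanded motion [OR]: Feedback branch unavailable=not, Safety interlock inoperative=not → no input occurs → does not occur.

No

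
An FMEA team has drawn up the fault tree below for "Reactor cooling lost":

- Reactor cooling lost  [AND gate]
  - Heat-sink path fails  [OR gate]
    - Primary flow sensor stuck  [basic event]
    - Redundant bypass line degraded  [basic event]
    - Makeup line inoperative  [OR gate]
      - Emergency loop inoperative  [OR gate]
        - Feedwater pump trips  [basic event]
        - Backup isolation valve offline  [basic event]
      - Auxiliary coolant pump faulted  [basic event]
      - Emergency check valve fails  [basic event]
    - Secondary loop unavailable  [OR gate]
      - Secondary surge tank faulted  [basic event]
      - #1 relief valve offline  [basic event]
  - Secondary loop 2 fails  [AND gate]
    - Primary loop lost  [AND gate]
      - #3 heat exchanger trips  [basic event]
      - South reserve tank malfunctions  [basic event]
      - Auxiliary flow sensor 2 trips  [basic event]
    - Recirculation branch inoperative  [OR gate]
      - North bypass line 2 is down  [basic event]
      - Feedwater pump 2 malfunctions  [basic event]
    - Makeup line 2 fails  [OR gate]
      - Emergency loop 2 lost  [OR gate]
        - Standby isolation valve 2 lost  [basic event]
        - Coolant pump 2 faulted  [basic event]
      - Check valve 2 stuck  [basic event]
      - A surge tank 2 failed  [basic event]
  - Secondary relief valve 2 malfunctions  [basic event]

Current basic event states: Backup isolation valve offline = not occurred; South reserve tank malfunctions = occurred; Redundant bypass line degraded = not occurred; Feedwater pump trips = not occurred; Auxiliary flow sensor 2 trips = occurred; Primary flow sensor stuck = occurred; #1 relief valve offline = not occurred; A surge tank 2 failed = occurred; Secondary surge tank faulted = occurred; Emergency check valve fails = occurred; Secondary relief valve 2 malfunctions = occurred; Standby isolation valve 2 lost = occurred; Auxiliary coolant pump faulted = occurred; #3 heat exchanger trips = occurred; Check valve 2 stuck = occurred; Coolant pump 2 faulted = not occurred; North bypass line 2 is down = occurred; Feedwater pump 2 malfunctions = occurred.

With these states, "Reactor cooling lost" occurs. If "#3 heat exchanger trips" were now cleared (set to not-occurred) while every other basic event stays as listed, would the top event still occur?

Counterfactual: set "#3 heat exchanger trips" to not occurred.
Emergency loop inoperative [OR]: Feedwater pump trips=not, Backup isolation valve offline=not → no input occurs → does not occur.
Makeup line inoperative [OR]: Emergency loop inoperative=not, Auxiliary coolant pump faulted=occurs, Emergency check valve fails=occurs → at least one input occurs → occurs.
Secondary loop unavailable [OR]: Secondary surge tank faulted=occurs, #1 relief valve offline=not → at least one input occurs → occurs.
Heat-sink path fails [OR]: Primary flow sensor stuck=occurs, Redundant bypass line degraded=not, Makeup line inoperative=occurs, Secondary loop unavailable=occurs → at least one input occurs → occurs.
Primary loop lost [AND]: #3 heat exchanger trips=not, South reserve tank malfunctions=occurs, Auxiliary flow sensor 2 trips=occurs → not all inputs occur → does not occur.
Recirculation branch inoperative [OR]: North bypass line 2 is down=occurs, Feedwater pump 2 malfunctions=occurs → at least one input occurs → occurs.
Emergency loop 2 lost [OR]: Standby isolation valve 2 lost=occurs, Coolant pump 2 faulted=not → at least one input occurs → occurs.
Makeup line 2 fails [OR]: Emergency loop 2 lost=occurs, Check valve 2 stuck=occurs, A surge tank 2 failed=occurs → at least one input occurs → occurs.
Secondary loop 2 fails [AND]: Primary loop lost=not, Recirculation branch inoperative=occurs, Makeup line 2 fails=occurs → not all inputs occur → does not occur.
Reactor cooling lost [AND]: Heat-sink path fails=occurs, Secondary loop 2 fails=not, Secondary relief valve 2 malfunctions=occurs → not all inputs occur → does not occur.

No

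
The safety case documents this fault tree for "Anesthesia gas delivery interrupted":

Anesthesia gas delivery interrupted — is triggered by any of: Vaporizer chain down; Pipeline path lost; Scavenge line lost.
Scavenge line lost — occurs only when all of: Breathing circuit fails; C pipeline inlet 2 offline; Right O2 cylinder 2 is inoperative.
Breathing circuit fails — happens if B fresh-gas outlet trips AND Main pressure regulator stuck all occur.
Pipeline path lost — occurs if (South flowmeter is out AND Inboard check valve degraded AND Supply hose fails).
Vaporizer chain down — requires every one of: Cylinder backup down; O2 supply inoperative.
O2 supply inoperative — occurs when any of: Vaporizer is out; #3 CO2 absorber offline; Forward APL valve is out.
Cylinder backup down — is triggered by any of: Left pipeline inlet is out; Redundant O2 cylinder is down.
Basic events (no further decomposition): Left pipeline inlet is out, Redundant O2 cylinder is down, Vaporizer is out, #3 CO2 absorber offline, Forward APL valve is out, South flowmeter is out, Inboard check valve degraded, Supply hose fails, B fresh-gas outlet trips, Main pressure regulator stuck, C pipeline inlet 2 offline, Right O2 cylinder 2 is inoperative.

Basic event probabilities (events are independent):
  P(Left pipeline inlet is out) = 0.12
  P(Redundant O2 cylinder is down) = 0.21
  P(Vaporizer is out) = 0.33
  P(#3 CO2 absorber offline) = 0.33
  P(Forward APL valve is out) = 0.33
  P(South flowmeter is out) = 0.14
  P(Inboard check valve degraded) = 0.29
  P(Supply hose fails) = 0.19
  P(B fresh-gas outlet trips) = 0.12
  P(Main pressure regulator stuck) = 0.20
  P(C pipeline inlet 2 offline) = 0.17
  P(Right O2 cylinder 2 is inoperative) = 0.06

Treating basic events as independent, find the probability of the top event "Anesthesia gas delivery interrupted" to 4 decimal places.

0.2194

P(Cylinder backup down) [OR] = 1 − (1−0.12) × (1−0.21) = 0.304800
P(O2 supply inoperative) [OR] = 1 − (1−0.33) × (1−0.33) × (1−0.33) = 0.699237
P(Vaporizer chain down) [AND] = 0.304800 × 0.699237 = 0.213127
P(Pipeline path lost) [AND] = 0.14 × 0.29 × 0.19 = 0.007714
P(Breathing circuit fails) [AND] = 0.12 × 0.20 = 0.024000
P(Scavenge line lost) [AND] = 0.024000 × 0.17 × 0.06 = 0.000245
P(Anesthesia gas delivery interrupted) [OR] = 1 − (1−0.213127) × (1−0.007714) × (1−0.000245) = 0.219388
Rounded to 4 decimal places: P(Anesthesia gas delivery interrupted) ≈ 0.2194.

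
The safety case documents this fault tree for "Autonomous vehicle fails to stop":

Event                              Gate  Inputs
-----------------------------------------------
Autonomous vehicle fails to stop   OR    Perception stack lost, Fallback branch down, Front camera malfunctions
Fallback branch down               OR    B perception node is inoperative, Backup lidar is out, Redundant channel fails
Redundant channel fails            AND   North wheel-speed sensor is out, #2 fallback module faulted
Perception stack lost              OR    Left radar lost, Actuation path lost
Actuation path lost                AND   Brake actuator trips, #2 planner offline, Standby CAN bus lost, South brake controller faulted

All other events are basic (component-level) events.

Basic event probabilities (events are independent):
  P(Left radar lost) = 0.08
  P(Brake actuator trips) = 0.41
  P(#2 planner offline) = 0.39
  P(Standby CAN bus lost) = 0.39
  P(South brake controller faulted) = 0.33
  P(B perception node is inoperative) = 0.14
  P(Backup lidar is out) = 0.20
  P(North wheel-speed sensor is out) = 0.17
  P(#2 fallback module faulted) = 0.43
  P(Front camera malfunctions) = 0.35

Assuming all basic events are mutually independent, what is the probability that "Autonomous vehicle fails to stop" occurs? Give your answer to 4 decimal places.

0.6265

P(Actuation path lost) [AND] = 0.41 × 0.39 × 0.39 × 0.33 = 0.020579
P(Perception stack lost) [OR] = 1 − (1−0.08) × (1−0.020579) = 0.098933
P(Redundant channel fails) [AND] = 0.17 × 0.43 = 0.073100
P(Fallback branch down) [OR] = 1 − (1−0.14) × (1−0.20) × (1−0.073100) = 0.362293
P(Autonomous vehicle fails to stop) [OR] = 1 − (1−0.098933) × (1−0.362293) × (1−0.35) = 0.626499
Rounded to 4 decimal places: P(Autonomous vehicle fails to stop) ≈ 0.6265.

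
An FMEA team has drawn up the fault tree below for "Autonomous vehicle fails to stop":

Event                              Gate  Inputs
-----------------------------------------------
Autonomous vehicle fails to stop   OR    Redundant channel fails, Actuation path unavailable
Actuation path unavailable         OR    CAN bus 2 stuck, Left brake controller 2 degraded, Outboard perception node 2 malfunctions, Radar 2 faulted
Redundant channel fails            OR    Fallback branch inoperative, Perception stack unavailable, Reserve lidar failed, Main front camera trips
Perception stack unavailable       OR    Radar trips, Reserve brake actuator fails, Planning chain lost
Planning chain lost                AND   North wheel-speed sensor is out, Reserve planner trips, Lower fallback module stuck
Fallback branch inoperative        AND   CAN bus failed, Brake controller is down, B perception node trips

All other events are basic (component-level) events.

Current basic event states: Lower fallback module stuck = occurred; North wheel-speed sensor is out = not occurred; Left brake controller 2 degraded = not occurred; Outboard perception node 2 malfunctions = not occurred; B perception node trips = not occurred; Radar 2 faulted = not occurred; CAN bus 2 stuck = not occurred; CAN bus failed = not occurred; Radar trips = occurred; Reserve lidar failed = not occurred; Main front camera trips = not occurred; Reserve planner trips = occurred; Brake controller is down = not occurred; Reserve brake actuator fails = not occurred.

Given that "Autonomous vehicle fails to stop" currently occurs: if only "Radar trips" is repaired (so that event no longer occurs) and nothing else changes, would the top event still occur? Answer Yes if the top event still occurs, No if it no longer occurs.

No

Counterfactual: set "Radar trips" to not occurred.
Fallback branch inoperative [AND]: CAN bus failed=not, Brake controller is down=not, B perception node trips=not → not all inputs occur → does not occur.
Planning chain lost [AND]: North wheel-speed sensor is out=not, Reserve planner trips=occurs, Lower fallback module stuck=occurs → not all inputs occur → does not occur.
Perception stack unavailable [OR]: Radar trips=not, Reserve brake actuator fails=not, Planning chain lost=not → no input occurs → does not occur.
Redundant channel fails [OR]: Fallback branch inoperative=not, Perception stack unavailable=not, Reserve lidar failed=not, Main front camera trips=not → no input occurs → does not occur.
Actuation path unavailable [OR]: CAN bus 2 stuck=not, Left brake controller 2 degraded=not, Outboard perception node 2 malfunctions=not, Radar 2 faulted=not → no input occurs → does not occur.
Autonomous vehicle fails to stop [OR]: Redundant channel fails=not, Actuation path unavailable=not → no input occurs → does not occur.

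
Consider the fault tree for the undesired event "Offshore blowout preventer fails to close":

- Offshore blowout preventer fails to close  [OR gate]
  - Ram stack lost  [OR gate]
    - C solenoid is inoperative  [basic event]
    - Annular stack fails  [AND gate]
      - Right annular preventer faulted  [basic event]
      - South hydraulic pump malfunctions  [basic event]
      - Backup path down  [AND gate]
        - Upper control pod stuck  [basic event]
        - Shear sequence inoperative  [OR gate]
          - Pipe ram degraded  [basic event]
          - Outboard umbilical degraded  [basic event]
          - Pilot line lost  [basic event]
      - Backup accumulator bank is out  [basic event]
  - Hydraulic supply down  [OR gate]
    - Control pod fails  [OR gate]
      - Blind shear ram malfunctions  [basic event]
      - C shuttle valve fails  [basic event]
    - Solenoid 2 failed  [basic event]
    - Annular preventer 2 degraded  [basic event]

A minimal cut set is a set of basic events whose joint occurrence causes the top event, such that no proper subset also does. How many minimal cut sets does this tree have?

Shear sequence inoperative [OR]: union of children's cut sets → 3 cut set(s).
Backup path down [AND]: one cut set from each child combined → 1 × 3 = 3 cut set(s).
Annular stack fails [AND]: one cut set from each child combined → 1 × 1 × 3 × 1 = 3 cut set(s).
Ram stack lost [OR]: union of children's cut sets → 4 cut set(s).
Control pod fails [OR]: union of children's cut sets → 2 cut set(s).
Hydraulic supply down [OR]: union of children's cut sets → 4 cut set(s).
Offshore blowout preventer fails to close [OR]: union of children's cut sets → 8 cut set(s).
Minimal cut sets: {C solenoid is inoperative}; {Backup accumulator bank is out, Pipe ram degraded, Right annular preventer faulted, South hydraulic pump malfunctions, Upper control pod stuck}; {Backup accumulator bank is out, Outboard umbilical degraded, Right annular preventer faulted, South hydraulic pump malfunctions, Upper control pod stuck}; {Backup accumulator bank is out, Pilot line lost, Right annular preventer faulted, South hydraulic pump malfunctions, Upper control pod stuck}; {Blind shear ram malfunctions}; {C shuttle valve fails}; {Solenoid 2 failed}; {Annular preventer 2 degraded}.

8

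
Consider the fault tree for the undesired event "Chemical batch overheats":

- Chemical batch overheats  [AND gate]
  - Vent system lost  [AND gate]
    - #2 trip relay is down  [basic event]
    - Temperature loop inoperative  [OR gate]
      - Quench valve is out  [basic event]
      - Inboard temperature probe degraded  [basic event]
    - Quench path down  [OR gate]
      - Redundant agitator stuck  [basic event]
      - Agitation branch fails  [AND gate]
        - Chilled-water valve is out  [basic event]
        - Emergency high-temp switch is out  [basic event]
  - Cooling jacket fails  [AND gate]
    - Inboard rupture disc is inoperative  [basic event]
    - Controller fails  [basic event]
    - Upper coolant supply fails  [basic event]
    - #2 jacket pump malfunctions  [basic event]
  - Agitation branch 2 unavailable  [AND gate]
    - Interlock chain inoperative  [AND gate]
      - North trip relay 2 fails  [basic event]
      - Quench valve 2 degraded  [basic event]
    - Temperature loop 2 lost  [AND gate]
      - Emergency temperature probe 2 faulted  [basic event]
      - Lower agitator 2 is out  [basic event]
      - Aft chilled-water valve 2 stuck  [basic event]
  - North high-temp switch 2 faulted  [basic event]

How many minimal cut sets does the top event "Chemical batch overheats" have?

4

Temperature loop inoperative [OR]: union of children's cut sets → 2 cut set(s).
Agitation branch fails [AND]: one cut set from each child combined → 1 × 1 = 1 cut set(s).
Quench path down [OR]: union of children's cut sets → 2 cut set(s).
Vent system lost [AND]: one cut set from each child combined → 1 × 2 × 2 = 4 cut set(s).
Cooling jacket fails [AND]: one cut set from each child combined → 1 × 1 × 1 × 1 = 1 cut set(s).
Interlock chain inoperative [AND]: one cut set from each child combined → 1 × 1 = 1 cut set(s).
Temperature loop 2 lost [AND]: one cut set from each child combined → 1 × 1 × 1 = 1 cut set(s).
Agitation branch 2 unavailable [AND]: one cut set from each child combined → 1 × 1 = 1 cut set(s).
Chemical batch overheats [AND]: one cut set from each child combined → 4 × 1 × 1 × 1 = 4 cut set(s).
Minimal cut sets: {#2 jacket pump malfunctions, #2 trip relay is down, Aft chilled-water valve 2 stuck, Controller fails, Emergency temperature probe 2 faulted, Inboard rupture disc is inoperative, Lower agitator 2 is out, North high-temp switch 2 faulted, North trip relay 2 fails, Quench valve 2 degraded, Quench valve is out, Redundant agitator stuck, Upper coolant supply fails}; {#2 jacket pump malfunctions, #2 trip relay is down, Aft chilled-water valve 2 stuck, Chilled-water valve is out, Controller fails, Emergency high-temp switch is out, Emergency temperature probe 2 faulted, Inboard rupture disc is inoperative, Lower agitator 2 is out, North high-temp switch 2 faulted, North trip relay 2 fails, Quench valve 2 degraded, Quench valve is out, Upper coolant supply fails}; {#2 jacket pump malfunctions, #2 trip relay is down, Aft chilled-water valve 2 stuck, Controller fails, Emergency temperature probe 2 faulted, Inboard rupture disc is inoperative, Inboard temperature probe degraded, Lower agitator 2 is out, North high-temp switch 2 faulted, North trip relay 2 fails, Quench valve 2 degraded, Redundant agitator stuck, Upper coolant supply fails}; {#2 jacket pump malfunctions, #2 trip relay is down, Aft chilled-water valve 2 stuck, Chilled-water valve is out, Controller fails, Emergency high-temp switch is out, Emergency temperature probe 2 faulted, Inboard rupture disc is inoperative, Inboard temperature probe degraded, Lower agitator 2 is out, North high-temp switch 2 faulted, North trip relay 2 fails, Quench valve 2 degraded, Upper coolant supply fails}.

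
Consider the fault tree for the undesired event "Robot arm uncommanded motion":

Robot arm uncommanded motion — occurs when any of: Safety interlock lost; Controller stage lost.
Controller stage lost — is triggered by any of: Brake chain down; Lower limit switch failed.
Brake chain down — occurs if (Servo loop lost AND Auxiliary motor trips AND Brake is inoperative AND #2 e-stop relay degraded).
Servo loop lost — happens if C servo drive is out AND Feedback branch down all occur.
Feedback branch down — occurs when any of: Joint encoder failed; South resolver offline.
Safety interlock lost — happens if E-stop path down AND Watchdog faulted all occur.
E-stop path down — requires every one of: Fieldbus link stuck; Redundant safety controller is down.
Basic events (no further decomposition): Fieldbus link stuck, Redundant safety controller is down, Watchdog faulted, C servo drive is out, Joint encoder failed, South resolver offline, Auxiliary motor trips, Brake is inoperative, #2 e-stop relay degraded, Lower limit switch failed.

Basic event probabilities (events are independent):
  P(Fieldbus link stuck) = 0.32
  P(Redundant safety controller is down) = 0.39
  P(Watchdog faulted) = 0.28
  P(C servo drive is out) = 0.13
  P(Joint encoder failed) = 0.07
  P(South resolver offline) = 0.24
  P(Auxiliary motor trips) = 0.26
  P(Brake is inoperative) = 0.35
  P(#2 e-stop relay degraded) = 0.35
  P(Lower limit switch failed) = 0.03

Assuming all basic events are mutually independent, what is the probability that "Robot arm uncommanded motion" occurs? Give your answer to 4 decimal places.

P(E-stop path down) [AND] = 0.32 × 0.39 = 0.124800
P(Safety interlock lost) [AND] = 0.124800 × 0.28 = 0.034944
P(Feedback branch down) [OR] = 1 − (1−0.07) × (1−0.24) = 0.293200
P(Servo loop lost) [AND] = 0.13 × 0.293200 = 0.038116
P(Brake chain down) [AND] = 0.038116 × 0.26 × 0.35 × 0.35 = 0.001214
P(Controller stage lost) [OR] = 1 − (1−0.001214) × (1−0.03) = 0.031178
P(Robot arm uncommanded motion) [OR] = 1 − (1−0.034944) × (1−0.031178) = 0.065033
Rounded to 4 decimal places: P(Robot arm uncommanded motion) ≈ 0.0650.

0.0650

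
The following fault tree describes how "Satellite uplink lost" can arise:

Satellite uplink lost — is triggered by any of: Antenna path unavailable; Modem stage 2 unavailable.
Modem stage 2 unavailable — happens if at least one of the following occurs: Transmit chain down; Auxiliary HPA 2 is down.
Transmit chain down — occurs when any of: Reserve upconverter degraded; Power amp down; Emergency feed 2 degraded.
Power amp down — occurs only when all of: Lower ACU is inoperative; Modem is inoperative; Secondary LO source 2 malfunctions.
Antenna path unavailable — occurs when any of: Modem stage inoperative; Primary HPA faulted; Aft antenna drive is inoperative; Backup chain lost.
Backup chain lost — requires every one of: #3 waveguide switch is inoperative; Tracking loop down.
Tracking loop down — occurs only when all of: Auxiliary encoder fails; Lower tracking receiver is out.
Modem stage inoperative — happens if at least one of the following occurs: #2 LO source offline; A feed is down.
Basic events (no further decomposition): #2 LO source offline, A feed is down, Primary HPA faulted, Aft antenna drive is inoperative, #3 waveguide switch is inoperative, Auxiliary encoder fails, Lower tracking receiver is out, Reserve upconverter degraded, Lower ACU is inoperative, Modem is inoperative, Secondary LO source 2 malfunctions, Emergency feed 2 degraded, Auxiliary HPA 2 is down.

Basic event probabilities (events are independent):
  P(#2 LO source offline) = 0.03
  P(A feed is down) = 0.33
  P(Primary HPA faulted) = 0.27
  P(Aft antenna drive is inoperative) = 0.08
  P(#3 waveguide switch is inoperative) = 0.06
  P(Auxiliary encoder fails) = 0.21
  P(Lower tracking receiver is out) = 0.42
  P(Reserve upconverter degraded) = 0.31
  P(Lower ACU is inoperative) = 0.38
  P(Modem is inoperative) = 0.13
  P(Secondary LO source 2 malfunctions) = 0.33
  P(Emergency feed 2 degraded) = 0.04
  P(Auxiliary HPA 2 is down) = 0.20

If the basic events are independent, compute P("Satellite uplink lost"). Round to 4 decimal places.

0.7737

P(Modem stage inoperative) [OR] = 1 − (1−0.03) × (1−0.33) = 0.350100
P(Tracking loop down) [AND] = 0.21 × 0.42 = 0.088200
P(Backup chain lost) [AND] = 0.06 × 0.088200 = 0.005292
P(Antenna path unavailable) [OR] = 1 − (1−0.350100) × (1−0.27) × (1−0.08) × (1−0.005292) = 0.565837
P(Power amp down) [AND] = 0.38 × 0.13 × 0.33 = 0.016302
P(Transmit chain down) [OR] = 1 − (1−0.31) × (1−0.016302) × (1−0.04) = 0.348398
P(Modem stage 2 unavailable) [OR] = 1 − (1−0.348398) × (1−0.20) = 0.478718
P(Satellite uplink lost) [OR] = 1 − (1−0.565837) × (1−0.478718) = 0.773679
Rounded to 4 decimal places: P(Satellite uplink lost) ≈ 0.7737.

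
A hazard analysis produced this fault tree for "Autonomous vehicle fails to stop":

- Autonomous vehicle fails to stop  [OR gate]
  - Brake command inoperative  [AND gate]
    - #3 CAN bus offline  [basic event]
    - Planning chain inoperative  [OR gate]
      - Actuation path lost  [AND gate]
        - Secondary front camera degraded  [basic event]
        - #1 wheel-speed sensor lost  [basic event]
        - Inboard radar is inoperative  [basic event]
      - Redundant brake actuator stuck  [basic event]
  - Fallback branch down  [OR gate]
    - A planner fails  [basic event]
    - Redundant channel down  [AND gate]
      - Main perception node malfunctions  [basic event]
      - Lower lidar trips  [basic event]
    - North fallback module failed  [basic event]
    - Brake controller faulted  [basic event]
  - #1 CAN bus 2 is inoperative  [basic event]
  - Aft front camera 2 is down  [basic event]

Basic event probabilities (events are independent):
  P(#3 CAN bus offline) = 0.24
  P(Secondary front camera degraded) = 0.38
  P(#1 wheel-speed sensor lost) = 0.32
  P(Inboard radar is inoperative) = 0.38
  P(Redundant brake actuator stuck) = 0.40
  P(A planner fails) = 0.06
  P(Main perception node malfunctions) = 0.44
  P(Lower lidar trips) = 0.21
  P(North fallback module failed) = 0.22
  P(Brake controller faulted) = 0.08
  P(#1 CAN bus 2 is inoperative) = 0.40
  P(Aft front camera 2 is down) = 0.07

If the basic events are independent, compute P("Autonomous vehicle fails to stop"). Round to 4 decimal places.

P(Actuation path lost) [AND] = 0.38 × 0.32 × 0.38 = 0.046208
P(Planning chain inoperative) [OR] = 1 − (1−0.046208) × (1−0.40) = 0.427725
P(Brake command inoperative) [AND] = 0.24 × 0.427725 = 0.102654
P(Redundant channel down) [AND] = 0.44 × 0.21 = 0.092400
P(Fallback branch down) [OR] = 1 − (1−0.06) × (1−0.092400) × (1−0.22) × (1−0.08) = 0.387784
P(Autonomous vehicle fails to stop) [OR] = 1 − (1−0.102654) × (1−0.387784) × (1−0.40) × (1−0.07) = 0.693452
Rounded to 4 decimal places: P(Autonomous vehicle fails to stop) ≈ 0.6935.

0.6935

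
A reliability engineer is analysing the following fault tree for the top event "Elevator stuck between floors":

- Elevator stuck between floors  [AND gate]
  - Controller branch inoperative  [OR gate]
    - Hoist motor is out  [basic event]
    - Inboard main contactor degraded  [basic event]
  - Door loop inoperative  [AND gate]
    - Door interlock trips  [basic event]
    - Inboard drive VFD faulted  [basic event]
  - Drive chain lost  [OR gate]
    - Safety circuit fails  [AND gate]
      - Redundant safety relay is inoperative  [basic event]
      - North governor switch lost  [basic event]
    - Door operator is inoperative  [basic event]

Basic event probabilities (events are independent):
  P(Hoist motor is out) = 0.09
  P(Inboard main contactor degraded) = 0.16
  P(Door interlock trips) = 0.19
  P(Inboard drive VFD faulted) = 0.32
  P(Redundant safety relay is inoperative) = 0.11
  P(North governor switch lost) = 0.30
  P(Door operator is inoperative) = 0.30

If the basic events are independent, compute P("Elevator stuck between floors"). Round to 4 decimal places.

P(Controller branch inoperative) [OR] = 1 − (1−0.09) × (1−0.16) = 0.235600
P(Door loop inoperative) [AND] = 0.19 × 0.32 = 0.060800
P(Safety circuit fails) [AND] = 0.11 × 0.30 = 0.033000
P(Drive chain lost) [OR] = 1 − (1−0.033000) × (1−0.30) = 0.323100
P(Elevator stuck between floors) [AND] = 0.235600 × 0.060800 × 0.323100 = 0.004628
Rounded to 4 decimal places: P(Elevator stuck between floors) ≈ 0.0046.

0.0046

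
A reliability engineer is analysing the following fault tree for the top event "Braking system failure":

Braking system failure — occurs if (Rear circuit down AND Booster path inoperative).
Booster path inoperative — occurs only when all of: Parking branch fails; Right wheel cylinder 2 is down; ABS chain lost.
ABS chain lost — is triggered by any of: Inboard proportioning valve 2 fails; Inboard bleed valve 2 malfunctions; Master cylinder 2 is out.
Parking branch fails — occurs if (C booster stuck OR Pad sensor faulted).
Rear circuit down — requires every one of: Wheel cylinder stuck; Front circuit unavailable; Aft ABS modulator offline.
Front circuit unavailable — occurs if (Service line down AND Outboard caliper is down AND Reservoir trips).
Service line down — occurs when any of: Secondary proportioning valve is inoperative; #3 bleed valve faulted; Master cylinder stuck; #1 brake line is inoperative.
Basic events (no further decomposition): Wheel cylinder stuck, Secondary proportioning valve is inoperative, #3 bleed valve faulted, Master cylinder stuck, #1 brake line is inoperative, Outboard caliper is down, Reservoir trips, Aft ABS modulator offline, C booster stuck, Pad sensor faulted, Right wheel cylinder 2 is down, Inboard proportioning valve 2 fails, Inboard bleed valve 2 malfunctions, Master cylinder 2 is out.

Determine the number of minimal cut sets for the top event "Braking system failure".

24

Service line down [OR]: union of children's cut sets → 4 cut set(s).
Front circuit unavailable [AND]: one cut set from each child combined → 4 × 1 × 1 = 4 cut set(s).
Rear circuit down [AND]: one cut set from each child combined → 1 × 4 × 1 = 4 cut set(s).
Parking branch fails [OR]: union of children's cut sets → 2 cut set(s).
ABS chain lost [OR]: union of children's cut sets → 3 cut set(s).
Booster path inoperative [AND]: one cut set from each child combined → 2 × 1 × 3 = 6 cut set(s).
Braking system failure [AND]: one cut set from each child combined → 4 × 6 = 24 cut set(s).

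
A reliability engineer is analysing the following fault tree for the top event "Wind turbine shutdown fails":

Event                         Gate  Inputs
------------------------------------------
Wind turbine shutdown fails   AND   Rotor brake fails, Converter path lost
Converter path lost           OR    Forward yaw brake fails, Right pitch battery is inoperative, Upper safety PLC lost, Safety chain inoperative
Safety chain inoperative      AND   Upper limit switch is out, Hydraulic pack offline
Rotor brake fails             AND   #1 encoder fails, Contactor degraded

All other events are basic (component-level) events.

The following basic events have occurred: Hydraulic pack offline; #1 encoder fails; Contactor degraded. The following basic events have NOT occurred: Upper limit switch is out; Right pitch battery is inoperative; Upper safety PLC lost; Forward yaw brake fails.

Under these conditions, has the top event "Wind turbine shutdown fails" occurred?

Rotor brake fails [AND]: #1 encoder fails=occurs, Contactor degraded=occurs → all inputs occur → occurs.
Safety chain inoperative [AND]: Upper limit switch is out=not, Hydraulic pack offline=occurs → not all inputs occur → does not occur.
Converter path lost [OR]: Forward yaw brake fails=not, Right pitch battery is inoperative=not, Upper safety PLC lost=not, Safety chain inoperative=not → no input occurs → does not occur.
Wind turbine shutdown fails [AND]: Rotor brake fails=occurs, Converter path lost=not → not all inputs occur → does not occur.

No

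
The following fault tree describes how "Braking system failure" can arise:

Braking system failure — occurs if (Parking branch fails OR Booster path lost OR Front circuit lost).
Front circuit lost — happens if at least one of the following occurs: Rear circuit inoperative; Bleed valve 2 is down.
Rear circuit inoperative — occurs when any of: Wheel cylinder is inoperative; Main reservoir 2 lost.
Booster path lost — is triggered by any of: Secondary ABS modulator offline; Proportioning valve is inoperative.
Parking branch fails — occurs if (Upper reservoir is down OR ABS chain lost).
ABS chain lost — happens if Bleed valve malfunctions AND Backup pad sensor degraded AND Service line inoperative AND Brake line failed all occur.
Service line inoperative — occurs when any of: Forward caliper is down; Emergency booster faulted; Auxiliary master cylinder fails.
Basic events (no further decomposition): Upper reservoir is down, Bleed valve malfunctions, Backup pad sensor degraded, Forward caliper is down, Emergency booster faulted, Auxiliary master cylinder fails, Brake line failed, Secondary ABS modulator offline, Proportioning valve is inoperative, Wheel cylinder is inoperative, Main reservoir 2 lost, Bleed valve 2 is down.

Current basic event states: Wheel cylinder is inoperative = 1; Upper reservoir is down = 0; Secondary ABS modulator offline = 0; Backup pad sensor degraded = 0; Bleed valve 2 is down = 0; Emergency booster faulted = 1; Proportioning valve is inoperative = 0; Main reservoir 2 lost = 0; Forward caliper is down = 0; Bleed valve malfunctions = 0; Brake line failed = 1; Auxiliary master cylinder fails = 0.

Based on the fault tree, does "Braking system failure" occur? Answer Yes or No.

Yes

Service line inoperative [OR]: Forward caliper is down=not, Emergency booster faulted=occurs, Auxiliary master cylinder fails=not → at least one input occurs → occurs.
ABS chain lost [AND]: Bleed valve malfunctions=not, Backup pad sensor degraded=not, Service line inoperative=occurs, Brake line failed=occurs → not all inputs occur → does not occur.
Parking branch fails [OR]: Upper reservoir is down=not, ABS chain lost=not → no input occurs → does not occur.
Booster path lost [OR]: Secondary ABS modulator offline=not, Proportioning valve is inoperative=not → no input occurs → does not occur.
Rear circuit inoperative [OR]: Wheel cylinder is inoperative=occurs, Main reservoir 2 lost=not → at least one input occurs → occurs.
Front circuit lost [OR]: Rear circuit inoperative=occurs, Bleed valve 2 is down=not → at least one input occurs → occurs.
Braking system failure [OR]: Parking branch fails=not, Booster path lost=not, Front circuit lost=occurs → at least one input occurs → occurs.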